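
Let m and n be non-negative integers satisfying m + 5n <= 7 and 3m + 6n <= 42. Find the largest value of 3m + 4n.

21

(m,n)=(7,0): 1·7+5·0=7≤7, 3·7+6·0=21≤42, objective 21.
(m,n)=(6,0): 1·6+5·0=6≤7, 3·6+6·0=18≤42, objective 18.
No feasible integer point exceeds 21.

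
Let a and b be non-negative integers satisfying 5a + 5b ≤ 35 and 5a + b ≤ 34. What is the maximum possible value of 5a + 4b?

34

(a,b)=(6,1): 5·6+5·1=35≤35, 5·6+1·1=31≤34, objective 34.
(a,b)=(5,2): 5·5+5·2=35≤35, 5·5+1·2=27≤34, objective 33.
Maximum is 34 at (a,b)=(6,1).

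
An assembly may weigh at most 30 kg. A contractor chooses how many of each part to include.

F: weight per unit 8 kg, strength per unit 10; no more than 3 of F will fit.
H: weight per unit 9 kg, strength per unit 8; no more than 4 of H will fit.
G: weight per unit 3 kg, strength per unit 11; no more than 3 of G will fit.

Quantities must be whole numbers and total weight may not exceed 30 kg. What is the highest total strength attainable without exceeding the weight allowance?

G has the best ratio (11/3); taking only G gives at most 3×11 = 33 (stopped by the supply cap of 3).
Mixing does better — 2×F and 3×G: weight 25 ≤ 30, strength 2·10 + 3·11 = 53.

53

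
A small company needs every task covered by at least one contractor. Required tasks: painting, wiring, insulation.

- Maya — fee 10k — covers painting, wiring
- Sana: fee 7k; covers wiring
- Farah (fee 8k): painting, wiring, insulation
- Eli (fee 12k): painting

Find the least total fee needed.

Farah alone covers painting, wiring, insulation — every task.
Total fee: 8.
No cover costs less than 8.

8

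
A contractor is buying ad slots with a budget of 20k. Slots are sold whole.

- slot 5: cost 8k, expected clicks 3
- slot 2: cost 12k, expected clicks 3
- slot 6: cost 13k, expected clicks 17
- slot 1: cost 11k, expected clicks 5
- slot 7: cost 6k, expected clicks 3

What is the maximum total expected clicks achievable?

This is a 0-1 knapsack instance.
Take slot 6 and slot 7: cost 13 + 6 = 19 ≤ 20, expected clicks 17 + 3 = 20.
No other feasible combination does better.

20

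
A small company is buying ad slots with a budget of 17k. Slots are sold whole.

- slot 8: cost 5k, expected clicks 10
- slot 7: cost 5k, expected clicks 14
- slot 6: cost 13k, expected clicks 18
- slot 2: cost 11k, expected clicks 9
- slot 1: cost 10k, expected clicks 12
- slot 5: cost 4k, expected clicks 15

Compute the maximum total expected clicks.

Allowing fractional choices, the relaxed optimum would be about 43.2, but ad slots are indivisible.
slot 8 + slot 7 + slot 5: cost 5 + 5 + 4 = 14 ≤ 17, expected clicks 10 + 14 + 15 = 39.
slot 6 + slot 5: cost 13 + 4 = 17 ≤ 17, expected clicks 18 + 15 = 33.
Best is slot 8, slot 7, and slot 5 with total expected clicks 39.

39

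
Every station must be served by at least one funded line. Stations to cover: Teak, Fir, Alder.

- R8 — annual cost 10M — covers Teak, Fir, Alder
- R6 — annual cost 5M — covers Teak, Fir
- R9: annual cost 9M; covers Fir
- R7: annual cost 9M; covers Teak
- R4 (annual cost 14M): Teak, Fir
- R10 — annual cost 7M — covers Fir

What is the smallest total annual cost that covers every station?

10

The greedy cost-per-new-station heuristic would pick R6 and R8 for 15, but a cheaper cover exists.
R8 alone covers Teak, Fir, Alder — every station.
Total annual cost: 10.
No cover costs less than 10.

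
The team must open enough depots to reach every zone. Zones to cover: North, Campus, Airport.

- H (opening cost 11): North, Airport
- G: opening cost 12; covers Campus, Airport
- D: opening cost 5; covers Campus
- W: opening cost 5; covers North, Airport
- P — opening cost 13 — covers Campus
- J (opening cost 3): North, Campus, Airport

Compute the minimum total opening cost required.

3

This is an integer covering problem.
J alone covers North, Campus, Airport — every zone.
Total opening cost: 3.
No cover costs less than 3.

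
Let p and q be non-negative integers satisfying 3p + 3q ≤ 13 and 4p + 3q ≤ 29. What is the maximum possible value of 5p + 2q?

Relaxing integrality, the LP optimum is 21.67 at (p,q) = (4.33, 0), which is not an integer point.
(p,q)=(4,0) is feasible, giving 20.
(p,q)=(3,1) is feasible, giving 17.
(p,q)=(3,0) is feasible, giving 15.
No feasible integer point exceeds 20.

20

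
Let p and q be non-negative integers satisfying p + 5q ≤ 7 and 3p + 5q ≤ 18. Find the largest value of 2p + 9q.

13

(p,q)=(2,1): 1·2+5·1=7≤7, 3·2+5·1=11≤18, objective 13.
(p,q)=(6,0): 1·6+5·0=6≤7, 3·6+5·0=18≤18, objective 12.
(p,q)=(1,1): 1·1+5·1=6≤7, 3·1+5·1=8≤18, objective 11.
Maximum is 13 at (p,q)=(2,1).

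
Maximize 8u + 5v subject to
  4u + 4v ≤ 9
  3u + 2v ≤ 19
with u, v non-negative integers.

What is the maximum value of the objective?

(u,v)=(2,0) is feasible, giving 16.
(u,v)=(1,1) is feasible, giving 13.
(u,v)=(1,0) is feasible, giving 8.
Maximum is 16 at (u,v)=(2,0).

16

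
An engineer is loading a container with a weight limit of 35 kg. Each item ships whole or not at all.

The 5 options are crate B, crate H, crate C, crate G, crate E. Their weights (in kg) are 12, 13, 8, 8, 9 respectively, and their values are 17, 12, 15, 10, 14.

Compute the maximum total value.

crate B + crate H + crate C: weight 12 + 13 + 8 = 33 ≤ 35, value 17 + 12 + 15 = 44.
crate B + crate H + crate E: weight 12 + 13 + 9 = 34 ≤ 35, value 17 + 12 + 14 = 43.
crate B + crate C + crate E: weight 12 + 8 + 9 = 29 ≤ 35, value 17 + 15 + 14 = 46.
Best is crate B, crate C, and crate E with total value 46.

46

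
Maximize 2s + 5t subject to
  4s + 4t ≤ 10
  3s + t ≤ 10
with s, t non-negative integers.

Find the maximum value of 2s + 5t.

The continuous relaxation peaks at (0, 2.5) with value 12.50; rounding to a feasible lattice point costs some objective.
(s,t)=(0,2): 4·0+4·2=8≤10, 3·0+1·2=2≤10, objective 10.
(s,t)=(1,1): 4·1+4·1=8≤10, 3·1+1·1=4≤10, objective 7.
(s,t)=(0,1): 4·0+4·1=4≤10, 3·0+1·1=1≤10, objective 5.
Maximum is 10 at (s,t)=(0,2).

10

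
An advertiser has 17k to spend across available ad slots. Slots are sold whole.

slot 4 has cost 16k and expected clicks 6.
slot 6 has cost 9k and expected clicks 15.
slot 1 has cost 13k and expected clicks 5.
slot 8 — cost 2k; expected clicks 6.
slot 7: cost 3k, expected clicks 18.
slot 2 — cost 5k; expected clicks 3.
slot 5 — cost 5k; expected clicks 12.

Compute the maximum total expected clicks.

Allowing fractional choices, the relaxed optimum would be about 47.7, but ad slots are indivisible.
slot 6 + slot 8 + slot 7: cost 9 + 2 + 3 = 14 ≤ 17, expected clicks 15 + 6 + 18 = 39.
slot 6 + slot 7 + slot 5: cost 9 + 3 + 5 = 17 ≤ 17, expected clicks 15 + 18 + 12 = 45.
slot 8 + slot 7 + slot 2 + slot 5: cost 2 + 3 + 5 + 5 = 15 ≤ 17, expected clicks 6 + 18 + 3 + 12 = 39.
Best is slot 6, slot 7, and slot 5 with total expected clicks 45.

45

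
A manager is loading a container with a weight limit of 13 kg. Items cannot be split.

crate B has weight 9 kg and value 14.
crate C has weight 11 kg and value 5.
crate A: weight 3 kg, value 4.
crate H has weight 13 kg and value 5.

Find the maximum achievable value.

18

Allowing fractional choices, the relaxed optimum would be about 18.5, but items are indivisible.
crate B: weight 9 ≤ 13, value 14.
crate C: weight 11 ≤ 13, value 5.
crate B + crate A: weight 9 + 3 = 12 ≤ 13, value 14 + 4 = 18.
Best is crate B and crate A with total value 18.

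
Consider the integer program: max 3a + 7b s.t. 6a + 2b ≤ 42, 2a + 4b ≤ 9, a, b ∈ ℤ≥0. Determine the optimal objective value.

The continuous relaxation peaks at (0, 2.25) with value 15.75; rounding to a feasible lattice point costs some objective.
(a,b)=(0,2): 6·0+2·2=4≤42, 2·0+4·2=8≤9, objective 14.
(a,b)=(1,1): 6·1+2·1=8≤42, 2·1+4·1=6≤9, objective 10.
(a,b)=(0,1): 6·0+2·1=2≤42, 2·0+4·1=4≤9, objective 7.
Maximum is 14 at (a,b)=(0,2).

14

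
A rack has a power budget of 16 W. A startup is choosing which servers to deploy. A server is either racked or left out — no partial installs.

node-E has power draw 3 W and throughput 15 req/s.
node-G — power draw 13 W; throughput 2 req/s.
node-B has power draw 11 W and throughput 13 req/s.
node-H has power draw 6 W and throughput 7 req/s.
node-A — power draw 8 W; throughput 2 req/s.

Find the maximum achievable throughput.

Treat it as a binary knapsack problem.
Allowing fractional choices, the relaxed optimum would be about 30.3, but servers are indivisible.
node-E + node-H: power draw 3 + 6 = 9 ≤ 16, throughput 15 + 7 = 22.
node-E + node-B: power draw 3 + 11 = 14 ≤ 16, throughput 15 + 13 = 28.
node-E + node-A: power draw 3 + 8 = 11 ≤ 16, throughput 15 + 2 = 17.
Best is node-E and node-B with total throughput 28.

28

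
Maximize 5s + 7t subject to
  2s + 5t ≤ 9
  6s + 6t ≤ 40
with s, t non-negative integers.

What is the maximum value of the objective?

(s,t)=(4,0): 2·4+5·0=8≤9, 6·4+6·0=24≤40, objective 20.
(s,t)=(3,0): 2·3+5·0=6≤9, 6·3+6·0=18≤40, objective 15.
Maximum is 20 at (s,t)=(4,0).

20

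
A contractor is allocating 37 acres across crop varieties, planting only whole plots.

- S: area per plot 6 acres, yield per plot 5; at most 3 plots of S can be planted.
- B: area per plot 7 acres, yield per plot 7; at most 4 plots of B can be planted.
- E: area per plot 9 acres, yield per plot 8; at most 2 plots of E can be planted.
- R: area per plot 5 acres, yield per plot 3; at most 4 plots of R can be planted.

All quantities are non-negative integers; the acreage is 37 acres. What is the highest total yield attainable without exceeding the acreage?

Take 4×B and 1×E: area 37 ≤ 37, yield 4·7 + 1·8 = 36.
B has the best ratio (7/7) and is taken to its limit of 4; remaining capacity is filled optimally with the others.

36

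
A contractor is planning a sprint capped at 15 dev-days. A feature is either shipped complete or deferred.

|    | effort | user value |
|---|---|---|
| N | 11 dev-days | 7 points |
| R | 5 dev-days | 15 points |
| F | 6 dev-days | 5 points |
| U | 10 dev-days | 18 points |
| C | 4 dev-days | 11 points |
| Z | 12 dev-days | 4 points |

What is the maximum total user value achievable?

Treat it as a binary knapsack problem.
Take R and U: effort 5 + 10 = 15 ≤ 15, user value 15 + 18 = 33.
No other feasible combination does better.

33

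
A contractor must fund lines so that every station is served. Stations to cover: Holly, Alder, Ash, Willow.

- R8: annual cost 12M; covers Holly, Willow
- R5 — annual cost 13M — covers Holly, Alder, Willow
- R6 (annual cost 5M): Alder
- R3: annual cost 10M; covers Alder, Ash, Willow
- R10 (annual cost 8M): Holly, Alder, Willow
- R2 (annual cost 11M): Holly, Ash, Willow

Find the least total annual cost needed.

16

This is a weighted set-cover instance.
The greedy cost-per-new-station heuristic would pick R10 and R3 for 18, but a cheaper cover exists.
Choose R6 and R2: together they cover Holly, Alder, Ash, Willow — every station.
Total annual cost: 5 + 11 = 16.
No cover costs less than 16.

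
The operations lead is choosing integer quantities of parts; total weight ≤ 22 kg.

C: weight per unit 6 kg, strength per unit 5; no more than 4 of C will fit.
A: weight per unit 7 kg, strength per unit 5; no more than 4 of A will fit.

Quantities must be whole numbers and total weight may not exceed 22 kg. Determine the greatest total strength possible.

15

Take 3×A: weight 21 ≤ 22, strength 3·5 = 15.
No other integer combination yields more.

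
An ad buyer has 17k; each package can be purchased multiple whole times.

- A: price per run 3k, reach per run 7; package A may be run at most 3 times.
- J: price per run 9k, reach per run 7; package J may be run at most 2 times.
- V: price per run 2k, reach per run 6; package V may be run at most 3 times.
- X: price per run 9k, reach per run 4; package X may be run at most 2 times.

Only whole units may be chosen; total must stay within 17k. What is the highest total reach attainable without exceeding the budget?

39

V has the best ratio (6/2); taking only V gives at most 3×6 = 18 (stopped by the supply cap of 3).
Mixing does better — 3×A and 3×V: price 15 ≤ 17, reach 3·7 + 3·6 = 39.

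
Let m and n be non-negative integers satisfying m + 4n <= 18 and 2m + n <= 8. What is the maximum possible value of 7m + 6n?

38

(m,n)=(2,4): 1·2+4·4=18≤18, 2·2+1·4=8≤8, objective 38.
(m,n)=(2,3): 1·2+4·3=14≤18, 2·2+1·3=7≤8, objective 32.
(m,n)=(1,4): 1·1+4·4=17≤18, 2·1+1·4=6≤8, objective 31.
(m,n)=(1,3): 1·1+4·3=13≤18, 2·1+1·3=5≤8, objective 25.
The best lattice point is (2,4), giving 38.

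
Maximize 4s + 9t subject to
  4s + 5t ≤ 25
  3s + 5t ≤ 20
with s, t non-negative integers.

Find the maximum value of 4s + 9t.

(s,t)=(0,4): 4·0+5·4=20≤25, 3·0+5·4=20≤20, objective 36.
(s,t)=(1,3): 4·1+5·3=19≤25, 3·1+5·3=18≤20, objective 31.
(s,t)=(0,3): 4·0+5·3=15≤25, 3·0+5·3=15≤20, objective 27.
Maximum is 36 at (s,t)=(0,4).

36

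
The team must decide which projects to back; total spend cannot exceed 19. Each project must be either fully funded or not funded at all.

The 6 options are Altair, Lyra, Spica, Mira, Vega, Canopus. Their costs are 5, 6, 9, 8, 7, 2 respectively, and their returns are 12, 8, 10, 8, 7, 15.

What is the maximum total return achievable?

Altair + Spica + Canopus: cost 5 + 9 + 2 = 16 ≤ 19, return 12 + 10 + 15 = 37.
Altair + Mira + Canopus: cost 5 + 8 + 2 = 15 ≤ 19, return 12 + 8 + 15 = 35.
Altair + Lyra + Canopus: cost 5 + 6 + 2 = 13 ≤ 19, return 12 + 8 + 15 = 35.
Best is Altair, Spica, and Canopus with total return 37.

37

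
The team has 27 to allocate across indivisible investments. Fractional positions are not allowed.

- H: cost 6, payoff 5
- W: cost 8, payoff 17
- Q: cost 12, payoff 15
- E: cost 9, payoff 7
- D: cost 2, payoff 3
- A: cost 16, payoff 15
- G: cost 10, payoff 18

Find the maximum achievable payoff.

This is a 0-1 knapsack instance.
Allowing fractional choices, the relaxed optimum would be about 46.8, but investments are indivisible.
H + W + G: cost 6 + 8 + 10 = 24 ≤ 27, payoff 5 + 17 + 18 = 40.
W + E + G: cost 8 + 9 + 10 = 27 ≤ 27, payoff 17 + 7 + 18 = 42.
H + W + D + G: cost 6 + 8 + 2 + 10 = 26 ≤ 27, payoff 5 + 17 + 3 + 18 = 43.
Best is H, W, D, and G with total payoff 43.

43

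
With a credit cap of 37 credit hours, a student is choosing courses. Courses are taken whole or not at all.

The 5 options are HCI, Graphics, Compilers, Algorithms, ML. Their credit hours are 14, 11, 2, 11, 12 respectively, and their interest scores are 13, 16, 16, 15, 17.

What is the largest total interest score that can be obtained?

This is an integer program with binary decision variables.
Graphics + Compilers + ML: credit hours 11 + 2 + 12 = 25 ≤ 37, interest score 16 + 16 + 17 = 49.
Compilers + Algorithms + ML: credit hours 2 + 11 + 12 = 25 ≤ 37, interest score 16 + 15 + 17 = 48.
Graphics + Compilers + Algorithms + ML: credit hours 11 + 2 + 11 + 12 = 36 ≤ 37, interest score 16 + 16 + 15 + 17 = 64.
Best is Graphics, Compilers, Algorithms, and ML with total interest score 64.

64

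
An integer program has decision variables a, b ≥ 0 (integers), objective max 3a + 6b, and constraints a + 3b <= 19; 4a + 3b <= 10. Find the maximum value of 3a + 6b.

18

Relaxing integrality, the LP optimum is 20.00 at (a,b) = (0, 3.33), which is not an integer point.
(a,b)=(0,3): 1·0+3·3=9≤19, 4·0+3·3=9≤10, objective 18.
(a,b)=(1,2): 1·1+3·2=7≤19, 4·1+3·2=10≤10, objective 15.
(a,b)=(0,2): 1·0+3·2=6≤19, 4·0+3·2=6≤10, objective 12.
Maximum is 18 at (a,b)=(0,3).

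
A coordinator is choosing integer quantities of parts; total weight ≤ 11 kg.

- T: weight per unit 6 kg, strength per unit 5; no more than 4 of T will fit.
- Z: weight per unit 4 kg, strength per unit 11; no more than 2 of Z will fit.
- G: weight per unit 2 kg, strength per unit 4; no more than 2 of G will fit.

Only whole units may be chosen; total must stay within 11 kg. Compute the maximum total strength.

26

This is a bounded integer knapsack.
Z has the best ratio (11/4); taking only Z gives at most 2×11 = 22 (stopped by the weight limit).
Mixing does better — 2×Z and 1×G: weight 10 ≤ 11, strength 2·11 + 1·4 = 26.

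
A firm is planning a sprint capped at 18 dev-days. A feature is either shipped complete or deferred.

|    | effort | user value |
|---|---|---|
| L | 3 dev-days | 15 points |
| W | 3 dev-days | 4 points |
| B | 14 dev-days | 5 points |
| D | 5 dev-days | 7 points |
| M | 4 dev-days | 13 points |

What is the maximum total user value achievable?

Take L, W, D, and M: effort 3 + 3 + 5 + 4 = 15 ≤ 18, user value 15 + 4 + 7 + 13 = 39.
No other feasible combination does better.

39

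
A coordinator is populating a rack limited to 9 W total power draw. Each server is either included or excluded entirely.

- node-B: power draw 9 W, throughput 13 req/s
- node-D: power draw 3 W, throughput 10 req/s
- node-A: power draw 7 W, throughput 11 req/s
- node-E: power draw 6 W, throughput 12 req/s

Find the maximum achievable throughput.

22

node-D + node-E: power draw 3 + 6 = 9 ≤ 9, throughput 10 + 12 = 22.
node-B: power draw 9 ≤ 9, throughput 13.
node-E: power draw 6 ≤ 9, throughput 12.
Best is node-D and node-E with total throughput 22.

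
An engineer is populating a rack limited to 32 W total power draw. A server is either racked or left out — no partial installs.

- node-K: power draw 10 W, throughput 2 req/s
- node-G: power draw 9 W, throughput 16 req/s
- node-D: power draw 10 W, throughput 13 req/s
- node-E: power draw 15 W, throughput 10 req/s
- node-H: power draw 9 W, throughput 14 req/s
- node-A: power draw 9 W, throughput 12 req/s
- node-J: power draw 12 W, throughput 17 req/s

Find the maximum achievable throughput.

node-G + node-D + node-J: power draw 9 + 10 + 12 = 31 ≤ 32, throughput 16 + 13 + 17 = 46.
node-G + node-H + node-J: power draw 9 + 9 + 12 = 30 ≤ 32, throughput 16 + 14 + 17 = 47.
Best is node-G, node-H, and node-J with total throughput 47.

47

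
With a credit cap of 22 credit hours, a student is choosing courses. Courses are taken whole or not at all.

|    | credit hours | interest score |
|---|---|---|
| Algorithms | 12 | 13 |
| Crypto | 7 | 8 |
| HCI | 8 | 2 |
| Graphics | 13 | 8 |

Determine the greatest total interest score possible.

21

Algorithms + HCI: credit hours 12 + 8 = 20 ≤ 22, interest score 13 + 2 = 15.
Algorithms + Crypto: credit hours 12 + 7 = 19 ≤ 22, interest score 13 + 8 = 21.
Crypto + Graphics: credit hours 7 + 13 = 20 ≤ 22, interest score 8 + 8 = 16.
Best is Algorithms and Crypto with total interest score 21.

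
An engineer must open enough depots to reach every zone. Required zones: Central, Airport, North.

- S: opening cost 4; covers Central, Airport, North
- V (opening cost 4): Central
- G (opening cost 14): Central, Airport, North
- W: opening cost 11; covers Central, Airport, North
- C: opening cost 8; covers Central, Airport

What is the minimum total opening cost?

4

S alone covers Central, Airport, North — every zone.
Total opening cost: 4.
No cover costs less than 4.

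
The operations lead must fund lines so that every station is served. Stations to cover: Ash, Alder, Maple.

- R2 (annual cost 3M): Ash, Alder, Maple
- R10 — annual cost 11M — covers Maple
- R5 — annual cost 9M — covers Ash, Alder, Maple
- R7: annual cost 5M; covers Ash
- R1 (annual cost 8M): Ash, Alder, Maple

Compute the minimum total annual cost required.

3

R2 alone covers Ash, Alder, Maple — every station.
Total annual cost: 3.
No cover costs less than 3.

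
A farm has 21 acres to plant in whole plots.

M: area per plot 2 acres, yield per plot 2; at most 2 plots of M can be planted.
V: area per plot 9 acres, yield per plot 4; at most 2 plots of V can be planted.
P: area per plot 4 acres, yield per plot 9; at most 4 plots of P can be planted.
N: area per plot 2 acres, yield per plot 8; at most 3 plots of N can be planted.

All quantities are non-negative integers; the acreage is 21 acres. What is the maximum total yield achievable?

53

N has the best ratio (8/2); taking only N gives at most 3×8 = 24 (stopped by the supply cap of 3).
Mixing does better — 1×M, 3×P, and 3×N: area 20 ≤ 21, yield 1·2 + 3·9 + 3·8 = 53.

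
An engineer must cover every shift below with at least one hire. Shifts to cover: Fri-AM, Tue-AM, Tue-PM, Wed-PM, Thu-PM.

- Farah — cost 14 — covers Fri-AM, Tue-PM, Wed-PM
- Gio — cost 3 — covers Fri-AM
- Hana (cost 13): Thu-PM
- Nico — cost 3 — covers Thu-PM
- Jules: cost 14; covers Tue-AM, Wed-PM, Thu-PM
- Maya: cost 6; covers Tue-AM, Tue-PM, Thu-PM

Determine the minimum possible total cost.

The greedy cost-per-new-shift heuristic would pick Maya, Gio, and Farah for 23, but a cheaper cover exists.
Choose Farah and Maya: together they cover Fri-AM, Tue-AM, Tue-PM, Wed-PM, Thu-PM — every shift.
Total cost: 14 + 6 = 20.
No cover costs less than 20.

20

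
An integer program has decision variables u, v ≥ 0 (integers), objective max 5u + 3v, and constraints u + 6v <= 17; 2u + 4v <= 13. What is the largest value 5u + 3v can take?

30

(u,v)=(6,0): 1·6+6·0=6≤17, 2·6+4·0=12≤13, objective 30.
(u,v)=(5,0): 1·5+6·0=5≤17, 2·5+4·0=10≤13, objective 25.
Maximum is 30 at (u,v)=(6,0).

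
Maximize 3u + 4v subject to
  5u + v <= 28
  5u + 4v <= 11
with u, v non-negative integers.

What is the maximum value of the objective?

8

Relaxing integrality, the LP optimum is 11.00 at (u,v) = (0, 2.75), which is not an integer point.
(u,v)=(0,2): 5·0+1·2=2≤28, 5·0+4·2=8≤11, objective 8.
(u,v)=(1,1): 5·1+1·1=6≤28, 5·1+4·1=9≤11, objective 7.
Maximum is 8 at (u,v)=(0,2).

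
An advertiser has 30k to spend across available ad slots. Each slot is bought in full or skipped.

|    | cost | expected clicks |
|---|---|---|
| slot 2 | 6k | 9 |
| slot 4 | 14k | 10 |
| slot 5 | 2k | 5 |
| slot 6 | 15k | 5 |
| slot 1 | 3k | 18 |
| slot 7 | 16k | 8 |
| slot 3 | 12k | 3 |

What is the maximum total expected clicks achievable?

Allowing fractional choices, the relaxed optimum would be about 44.5, but ad slots are indivisible.
slot 2 + slot 5 + slot 1 + slot 7: cost 6 + 2 + 3 + 16 = 27 ≤ 30, expected clicks 9 + 5 + 18 + 8 = 40.
slot 2 + slot 4 + slot 5 + slot 1: cost 6 + 14 + 2 + 3 = 25 ≤ 30, expected clicks 9 + 10 + 5 + 18 = 42.
Best is slot 2, slot 4, slot 5, and slot 1 with total expected clicks 42.

42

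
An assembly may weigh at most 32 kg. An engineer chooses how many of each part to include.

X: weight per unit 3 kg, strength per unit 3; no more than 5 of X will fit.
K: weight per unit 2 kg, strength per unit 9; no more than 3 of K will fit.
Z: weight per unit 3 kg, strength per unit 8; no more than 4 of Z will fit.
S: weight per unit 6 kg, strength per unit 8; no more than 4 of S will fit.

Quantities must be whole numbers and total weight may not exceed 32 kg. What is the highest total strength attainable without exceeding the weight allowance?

75

K has the best ratio (9/2); taking only K gives at most 3×9 = 27 (stopped by the supply cap of 3).
Mixing does better — 3×K, 4×Z, and 2×S: weight 30 ≤ 32, strength 3·9 + 4·8 + 2·8 = 75.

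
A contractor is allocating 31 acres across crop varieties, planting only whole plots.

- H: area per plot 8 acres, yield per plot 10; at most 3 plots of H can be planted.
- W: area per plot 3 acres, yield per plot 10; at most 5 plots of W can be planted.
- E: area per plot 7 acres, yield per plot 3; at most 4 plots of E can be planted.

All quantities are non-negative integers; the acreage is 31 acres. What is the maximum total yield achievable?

W has the best ratio (10/3); taking only W gives at most 5×10 = 50 (stopped by the supply cap of 5).
Mixing does better — 2×H and 5×W: area 31 ≤ 31, yield 2·10 + 5·10 = 70.

70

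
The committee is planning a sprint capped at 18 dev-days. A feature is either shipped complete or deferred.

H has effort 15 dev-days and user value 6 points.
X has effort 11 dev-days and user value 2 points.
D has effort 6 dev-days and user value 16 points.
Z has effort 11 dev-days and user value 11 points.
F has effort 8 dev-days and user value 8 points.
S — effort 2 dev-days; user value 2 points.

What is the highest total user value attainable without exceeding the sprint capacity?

D + Z: effort 6 + 11 = 17 ≤ 18, user value 16 + 11 = 27.
D + F + S: effort 6 + 8 + 2 = 16 ≤ 18, user value 16 + 8 + 2 = 26.
Best is D and Z with total user value 27.

27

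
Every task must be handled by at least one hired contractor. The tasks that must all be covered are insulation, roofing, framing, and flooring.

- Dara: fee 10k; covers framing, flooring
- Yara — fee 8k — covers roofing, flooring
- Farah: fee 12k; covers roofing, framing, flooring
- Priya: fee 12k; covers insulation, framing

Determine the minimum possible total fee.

This is a weighted set-cover instance.
Choose Yara and Priya: together they cover insulation, roofing, framing, flooring — every task.
Total fee: 8 + 12 = 20.
No cover costs less than 20.

20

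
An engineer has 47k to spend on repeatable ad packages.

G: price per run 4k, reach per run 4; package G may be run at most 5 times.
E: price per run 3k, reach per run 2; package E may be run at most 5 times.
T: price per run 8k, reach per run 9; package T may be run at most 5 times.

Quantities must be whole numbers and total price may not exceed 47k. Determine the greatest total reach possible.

T has the best ratio (9/8); taking only T gives at most 5×9 = 45 (stopped by the price limit).
Mixing does better — 1×G, 1×E, and 5×T: price 47 ≤ 47, reach 1·4 + 1·2 + 5·9 = 51.

51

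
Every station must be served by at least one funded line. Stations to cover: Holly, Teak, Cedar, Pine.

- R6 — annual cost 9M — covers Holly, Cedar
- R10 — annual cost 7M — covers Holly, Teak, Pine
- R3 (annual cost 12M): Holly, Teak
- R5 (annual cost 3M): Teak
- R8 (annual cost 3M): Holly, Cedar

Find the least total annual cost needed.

10

The greedy cost-per-new-station heuristic would pick R8, R5, and R10 for 13, but a cheaper cover exists.
Choose R10 and R8: together they cover Holly, Teak, Cedar, Pine — every station.
Total annual cost: 7 + 3 = 10.
No cover costs less than 10.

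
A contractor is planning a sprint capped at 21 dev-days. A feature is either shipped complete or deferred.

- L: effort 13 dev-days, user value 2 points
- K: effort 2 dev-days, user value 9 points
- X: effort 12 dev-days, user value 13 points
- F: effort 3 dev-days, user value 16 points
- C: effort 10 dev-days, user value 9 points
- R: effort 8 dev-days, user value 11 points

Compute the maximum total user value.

Allowing fractional choices, the relaxed optimum would be about 44.7, but features are indivisible.
K + X + F: effort 2 + 12 + 3 = 17 ≤ 21, user value 9 + 13 + 16 = 38.
F + C + R: effort 3 + 10 + 8 = 21 ≤ 21, user value 16 + 9 + 11 = 36.
K + F + R: effort 2 + 3 + 8 = 13 ≤ 21, user value 9 + 16 + 11 = 36.
Best is K, X, and F with total user value 38.

38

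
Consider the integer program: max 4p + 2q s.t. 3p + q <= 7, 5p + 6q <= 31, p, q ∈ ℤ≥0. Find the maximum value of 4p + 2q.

12

(p,q)=(1,4): 3·1+1·4=7≤7, 5·1+6·4=29≤31, objective 12.
(p,q)=(0,5): 3·0+1·5=5≤7, 5·0+6·5=30≤31, objective 10.
No feasible integer point exceeds 12.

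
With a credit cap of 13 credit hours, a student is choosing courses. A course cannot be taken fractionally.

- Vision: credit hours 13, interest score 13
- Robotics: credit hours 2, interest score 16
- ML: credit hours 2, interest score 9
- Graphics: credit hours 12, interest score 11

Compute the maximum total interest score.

25

This is a 0-1 knapsack instance.
Take Robotics and ML: credit hours 2 + 2 = 4 ≤ 13, interest score 16 + 9 = 25.
No other feasible combination does better.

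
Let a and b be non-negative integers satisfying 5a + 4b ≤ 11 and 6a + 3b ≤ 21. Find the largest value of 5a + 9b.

(a,b)=(0,2): 5·0+4·2=8≤11, 6·0+3·2=6≤21, objective 18.
(a,b)=(1,1): 5·1+4·1=9≤11, 6·1+3·1=9≤21, objective 14.
No feasible integer point exceeds 18.

18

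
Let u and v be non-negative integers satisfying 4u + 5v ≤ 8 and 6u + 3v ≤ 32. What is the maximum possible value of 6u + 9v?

12

Relaxing integrality, the LP optimum is 14.40 at (u,v) = (0, 1.6), which is not an integer point.
(u,v)=(2,0): 4·2+5·0=8≤8, 6·2+3·0=12≤32, objective 12.
(u,v)=(0,1): 4·0+5·1=5≤8, 6·0+3·1=3≤32, objective 9.
(u,v)=(1,0): 4·1+5·0=4≤8, 6·1+3·0=6≤32, objective 6.
The best lattice point is (2,0), giving 12.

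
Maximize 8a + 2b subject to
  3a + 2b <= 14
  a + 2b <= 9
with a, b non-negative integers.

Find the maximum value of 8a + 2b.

34

(a,b)=(4,1): 3·4+2·1=14≤14, 1·4+2·1=6≤9, objective 34.
(a,b)=(4,0): 3·4+2·0=12≤14, 1·4+2·0=4≤9, objective 32.
(a,b)=(3,2): 3·3+2·2=13≤14, 1·3+2·2=7≤9, objective 28.
The best lattice point is (4,1), giving 34.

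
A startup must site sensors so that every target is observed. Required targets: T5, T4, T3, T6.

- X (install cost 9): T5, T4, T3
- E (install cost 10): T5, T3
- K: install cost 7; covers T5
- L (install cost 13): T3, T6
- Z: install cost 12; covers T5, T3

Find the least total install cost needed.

Choose X and L: together they cover T5, T4, T3, T6 — every target.
Total install cost: 9 + 13 = 22.
No cover costs less than 22.

22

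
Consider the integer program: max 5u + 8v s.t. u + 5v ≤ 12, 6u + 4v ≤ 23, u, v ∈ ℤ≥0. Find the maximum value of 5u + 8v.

26

Relaxing integrality, the LP optimum is 27.96 at (u,v) = (2.58, 1.88), which is not an integer point.
(u,v)=(2,2): 1·2+5·2=12≤12, 6·2+4·2=20≤23, objective 26.
(u,v)=(3,1): 1·3+5·1=8≤12, 6·3+4·1=22≤23, objective 23.
(u,v)=(1,2): 1·1+5·2=11≤12, 6·1+4·2=14≤23, objective 21.
(u,v)=(2,1): 1·2+5·1=7≤12, 6·2+4·1=16≤23, objective 18.
No feasible integer point exceeds 26.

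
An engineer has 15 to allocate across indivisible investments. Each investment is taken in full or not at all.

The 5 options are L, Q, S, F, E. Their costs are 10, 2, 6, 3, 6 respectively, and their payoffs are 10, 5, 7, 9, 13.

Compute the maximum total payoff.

This is a 0-1 knapsack instance.
Allowing fractional choices, the relaxed optimum would be about 31.7, but investments are indivisible.
Q + S + E: cost 2 + 6 + 6 = 14 ≤ 15, payoff 5 + 7 + 13 = 25.
Q + F + E: cost 2 + 3 + 6 = 11 ≤ 15, payoff 5 + 9 + 13 = 27.
S + F + E: cost 6 + 3 + 6 = 15 ≤ 15, payoff 7 + 9 + 13 = 29.
Best is S, F, and E with total payoff 29.

29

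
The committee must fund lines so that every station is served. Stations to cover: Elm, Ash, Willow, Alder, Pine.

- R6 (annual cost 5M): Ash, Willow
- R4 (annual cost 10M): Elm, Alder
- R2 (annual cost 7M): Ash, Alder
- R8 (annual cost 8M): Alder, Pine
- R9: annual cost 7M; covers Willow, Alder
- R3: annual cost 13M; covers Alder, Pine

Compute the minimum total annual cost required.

23

Choose R6, R4, and R8: together they cover Elm, Ash, Willow, Alder, Pine — every station.
Total annual cost: 5 + 10 + 8 = 23.
No cover costs less than 23.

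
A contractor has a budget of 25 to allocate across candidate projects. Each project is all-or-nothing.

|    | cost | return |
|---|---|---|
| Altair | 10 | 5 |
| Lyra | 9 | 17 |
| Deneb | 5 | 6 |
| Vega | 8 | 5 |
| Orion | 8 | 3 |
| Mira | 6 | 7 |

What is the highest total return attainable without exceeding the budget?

30

Lyra + Vega + Mira: cost 9 + 8 + 6 = 23 ≤ 25, return 17 + 5 + 7 = 29.
Altair + Lyra + Mira: cost 10 + 9 + 6 = 25 ≤ 25, return 5 + 17 + 7 = 29.
Lyra + Deneb + Mira: cost 9 + 5 + 6 = 20 ≤ 25, return 17 + 6 + 7 = 30.
Best is Lyra, Deneb, and Mira with total return 30.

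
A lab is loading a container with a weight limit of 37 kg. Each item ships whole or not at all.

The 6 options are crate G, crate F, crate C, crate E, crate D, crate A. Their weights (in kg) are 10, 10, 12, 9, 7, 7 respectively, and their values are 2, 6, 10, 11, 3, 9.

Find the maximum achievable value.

Take crate C, crate E, crate D, and crate A: weight 12 + 9 + 7 + 7 = 35 ≤ 37, value 10 + 11 + 3 + 9 = 33.
No other feasible combination does better.

33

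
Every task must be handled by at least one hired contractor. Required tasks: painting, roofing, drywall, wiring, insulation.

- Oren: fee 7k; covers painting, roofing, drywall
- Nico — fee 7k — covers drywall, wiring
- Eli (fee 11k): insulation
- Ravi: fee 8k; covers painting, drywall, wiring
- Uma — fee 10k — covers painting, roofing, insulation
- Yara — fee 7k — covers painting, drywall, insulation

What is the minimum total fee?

This is a weighted set-cover instance.
The greedy cost-per-new-task heuristic would pick Oren, Nico, and Yara for 21, but a cheaper cover exists.
Choose Nico and Uma: together they cover painting, roofing, drywall, wiring, insulation — every task.
Total fee: 7 + 10 = 17.
No cover costs less than 17.

17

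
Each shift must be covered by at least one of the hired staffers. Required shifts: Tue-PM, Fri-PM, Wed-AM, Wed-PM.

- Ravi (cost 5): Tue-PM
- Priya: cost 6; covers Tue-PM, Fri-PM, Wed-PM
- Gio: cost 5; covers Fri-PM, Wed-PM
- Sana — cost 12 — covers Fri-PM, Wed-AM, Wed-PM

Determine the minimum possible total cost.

17

The greedy cost-per-new-shift heuristic would pick Priya and Sana for 18, but a cheaper cover exists.
Choose Ravi and Sana: together they cover Tue-PM, Fri-PM, Wed-AM, Wed-PM — every shift.
Total cost: 5 + 12 = 17.
No cover costs less than 17.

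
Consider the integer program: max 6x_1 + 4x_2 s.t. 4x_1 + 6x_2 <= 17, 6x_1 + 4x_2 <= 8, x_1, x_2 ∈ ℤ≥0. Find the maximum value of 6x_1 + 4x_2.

8

(x_1,x_2)=(0,2): 4·0+6·2=12≤17, 6·0+4·2=8≤8, objective 8.
(x_1,x_2)=(0,1): 4·0+6·1=6≤17, 6·0+4·1=4≤8, objective 4.
The best lattice point is (0,2), giving 8.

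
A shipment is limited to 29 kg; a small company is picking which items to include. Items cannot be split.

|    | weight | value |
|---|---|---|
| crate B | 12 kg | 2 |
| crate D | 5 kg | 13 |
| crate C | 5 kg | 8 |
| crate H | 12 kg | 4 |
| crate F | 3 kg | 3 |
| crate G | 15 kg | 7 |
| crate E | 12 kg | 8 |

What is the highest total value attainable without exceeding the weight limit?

Take crate D, crate C, crate F, and crate E: weight 5 + 5 + 3 + 12 = 25 ≤ 29, value 13 + 8 + 3 + 8 = 32.
No other feasible combination does better.

32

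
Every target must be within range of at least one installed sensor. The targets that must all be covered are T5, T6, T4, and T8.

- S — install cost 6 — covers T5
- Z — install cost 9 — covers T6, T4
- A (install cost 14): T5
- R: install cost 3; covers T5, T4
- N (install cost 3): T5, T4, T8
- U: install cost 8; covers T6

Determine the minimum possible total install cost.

Choose N and U: together they cover T5, T6, T4, T8 — every target.
Total install cost: 3 + 8 = 11.
No cover costs less than 11.

11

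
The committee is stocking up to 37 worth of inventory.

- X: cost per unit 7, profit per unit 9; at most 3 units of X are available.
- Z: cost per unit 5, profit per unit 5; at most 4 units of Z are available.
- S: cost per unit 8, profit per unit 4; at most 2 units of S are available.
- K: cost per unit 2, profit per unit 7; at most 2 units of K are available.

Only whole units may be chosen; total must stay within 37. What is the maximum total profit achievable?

2×X, 3×Z, and 2×K: cost 33 ≤ 37, profit 2·9 + 3·5 + 2·7 = 47.
3×X, 2×Z, and 2×K: cost 35 ≤ 37, profit 3·9 + 2·5 + 2·7 = 51.
Best is 51.

51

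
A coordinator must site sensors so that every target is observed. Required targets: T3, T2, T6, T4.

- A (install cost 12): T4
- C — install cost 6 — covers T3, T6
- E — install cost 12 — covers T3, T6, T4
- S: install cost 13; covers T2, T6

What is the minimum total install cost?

This is an integer covering problem.
The greedy cost-per-new-target heuristic would pick C, A, and S for 31, but a cheaper cover exists.
Choose E and S: together they cover T3, T2, T6, T4 — every target.
Total install cost: 12 + 13 = 25.
No cover costs less than 25.

25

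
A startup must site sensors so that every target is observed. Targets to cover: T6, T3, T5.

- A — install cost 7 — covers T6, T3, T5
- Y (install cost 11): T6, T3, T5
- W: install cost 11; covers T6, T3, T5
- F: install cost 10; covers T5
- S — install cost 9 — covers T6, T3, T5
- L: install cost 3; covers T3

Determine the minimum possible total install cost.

7

A alone covers T6, T3, T5 — every target.
Total install cost: 7.
No cover costs less than 7.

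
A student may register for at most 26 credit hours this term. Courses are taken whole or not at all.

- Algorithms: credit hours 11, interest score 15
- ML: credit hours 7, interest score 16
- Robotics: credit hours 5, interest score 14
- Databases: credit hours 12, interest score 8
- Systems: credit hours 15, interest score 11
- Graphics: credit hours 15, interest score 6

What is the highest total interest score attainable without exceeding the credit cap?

Allowing fractional choices, the relaxed optimum would be about 47.2, but courses are indivisible.
Algorithms + ML: credit hours 11 + 7 = 18 ≤ 26, interest score 15 + 16 = 31.
Algorithms + ML + Robotics: credit hours 11 + 7 + 5 = 23 ≤ 26, interest score 15 + 16 + 14 = 45.
ML + Robotics + Databases: credit hours 7 + 5 + 12 = 24 ≤ 26, interest score 16 + 14 + 8 = 38.
Best is Algorithms, ML, and Robotics with total interest score 45.

45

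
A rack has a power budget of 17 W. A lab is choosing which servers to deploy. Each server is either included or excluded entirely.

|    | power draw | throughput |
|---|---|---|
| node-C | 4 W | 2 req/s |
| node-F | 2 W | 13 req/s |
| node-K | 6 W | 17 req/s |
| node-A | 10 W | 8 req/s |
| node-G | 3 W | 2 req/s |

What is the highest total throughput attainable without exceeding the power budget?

34

Treat it as a binary knapsack problem.
Allowing fractional choices, the relaxed optimum would be about 37.2, but servers are indivisible.
node-C + node-F + node-K: power draw 4 + 2 + 6 = 12 ≤ 17, throughput 2 + 13 + 17 = 32.
node-C + node-F + node-K + node-G: power draw 4 + 2 + 6 + 3 = 15 ≤ 17, throughput 2 + 13 + 17 + 2 = 34.
node-F + node-K + node-G: power draw 2 + 6 + 3 = 11 ≤ 17, throughput 13 + 17 + 2 = 32.
Best is node-C, node-F, node-K, and node-G with total throughput 34.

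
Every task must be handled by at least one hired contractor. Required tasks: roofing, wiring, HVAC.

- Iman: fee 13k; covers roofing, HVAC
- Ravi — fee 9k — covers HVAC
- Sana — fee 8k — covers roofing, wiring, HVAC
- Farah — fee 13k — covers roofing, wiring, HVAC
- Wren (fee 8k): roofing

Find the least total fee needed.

8

Sana alone covers roofing, wiring, HVAC — every task.
Total fee: 8.
No cover costs less than 8.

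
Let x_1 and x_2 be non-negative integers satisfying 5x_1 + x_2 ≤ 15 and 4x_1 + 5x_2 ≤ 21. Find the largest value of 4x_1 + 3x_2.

14

(x_1,x_2)=(2,2) is feasible, giving 14.
(x_1,x_2)=(1,3) is feasible, giving 13.
Maximum is 14 at (x_1,x_2)=(2,2).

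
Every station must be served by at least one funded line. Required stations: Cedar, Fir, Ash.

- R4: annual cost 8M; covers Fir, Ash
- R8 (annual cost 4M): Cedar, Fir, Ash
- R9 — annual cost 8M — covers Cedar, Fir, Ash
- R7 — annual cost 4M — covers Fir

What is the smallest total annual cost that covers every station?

4

R8 alone covers Cedar, Fir, Ash — every station.
Total annual cost: 4.
No cover costs less than 4.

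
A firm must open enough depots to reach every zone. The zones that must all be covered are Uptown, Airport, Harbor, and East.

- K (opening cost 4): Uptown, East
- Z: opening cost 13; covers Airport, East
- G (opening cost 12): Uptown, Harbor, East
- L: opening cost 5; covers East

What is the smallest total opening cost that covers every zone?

25

The greedy cost-per-new-zone heuristic would pick K, G, and Z for 29, but a cheaper cover exists.
Choose Z and G: together they cover Uptown, Airport, Harbor, East — every zone.
Total opening cost: 13 + 12 = 25.
No cover costs less than 25.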